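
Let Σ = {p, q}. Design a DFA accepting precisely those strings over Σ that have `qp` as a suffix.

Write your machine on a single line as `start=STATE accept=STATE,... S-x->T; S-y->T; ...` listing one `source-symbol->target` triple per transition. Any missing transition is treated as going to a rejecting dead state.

start=A; accept=C; A-p->A; A-q->B; B-p->C; B-q->B; C-p->A; C-q->B

Remember how much of `qp` the current input suffix matches. State A means no match yet; B means the last symbol is `q`; C means the last 2 symbols are `qp`. Only C accepts. On a mismatch, fall back to the longest proper suffix that is still a prefix of `qp`.
With 3 states:
       p  q 
>  A   A  B 
   B   C  B 
 * C   A  B 
(> = start, * = accepting)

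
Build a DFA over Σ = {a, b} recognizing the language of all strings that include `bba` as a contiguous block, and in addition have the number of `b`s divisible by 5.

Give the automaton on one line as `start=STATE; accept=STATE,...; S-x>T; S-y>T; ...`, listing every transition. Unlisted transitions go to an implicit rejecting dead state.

start=q0; accept=q14; q0-a>q0; q0-b>q1; q1-a>q2; q1-b>q3; q2-a>q2; q2-b>q4; q3-a>q5; q3-b>q6; q4-a>q7; q4-b>q6; q5-a>q5; q5-b>q8; q6-a>q8; q6-b>q9; q7-a>q7; q7-b>q10; q8-a>q8; q8-b>q11; q9-a>q11; q9-b>q12; q10-a>q13; q10-b>q9; q11-a>q11; q11-b>q14; q12-a>q14; q12-b>q15; q13-a>q13; q13-b>q16; q14-a>q14; q14-b>q17; q15-a>q17; q15-b>q3; q16-a>q18; q16-b>q12; q17-a>q17; q17-b>q5; q18-a>q18; q18-b>q19; q19-a>q0; q19-b>q15

Run two small machines in parallel and take their product. One (4 states) tracks whether and how much of `bba` has been seen; the other (5 states) tracks the count of `b`s modulo 5. Each combined state is a pair, one component from each; accept when both components accept.
With 20 states:
          a    b  
>  q0     q0   q1 
   q1     q2   q3 
   q2     q2   q4 
   q3     q5   q6 
   q4     q7   q6 
   q5     q5   q8 
   q6     q8   q9 
   q7     q7  q10 
   q8     q8  q11 
   q9    q11  q12 
   q10   q13   q9 
   q11   q11  q14 
   q12   q14  q15 
   q13   q13  q16 
 * q14   q14  q17 
   q15   q17   q3 
   q16   q18  q12 
   q17   q17   q5 
   q18   q18  q19 
   q19    q0  q15 
(> = start, * = accepting)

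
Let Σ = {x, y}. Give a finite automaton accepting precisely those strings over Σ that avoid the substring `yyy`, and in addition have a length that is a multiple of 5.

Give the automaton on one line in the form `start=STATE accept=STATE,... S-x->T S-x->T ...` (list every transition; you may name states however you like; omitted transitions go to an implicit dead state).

start=s0 accept=s0,s14,s15 s0-x->s1 s0-y->s2 s1-x->s3 s1-y->s4 s2-x->s3 s2-y->s5 s3-x->s6 s3-y->s7 s4-x->s6 s4-y->s8 s5-x->s6 s5-y->s9 s6-x->s10 s6-y->s11 s7-x->s10 s7-y->s12 s8-x->s10 s8-y->s13 s9-x->s13 s9-y->s13 s10-x->s0 s10-y->s14 s11-x->s0 s11-y->s15 s12-x->s0 s12-y->s16 s13-x->s16 s13-y->s16 s14-x->s1 s14-y->s17 s15-x->s1 s15-y->s18 s16-x->s18 s16-y->s18 s17-x->s3 s17-y->s19 s18-x->s19 s18-y->s19 s19-x->s9 s19-y->s9

Handle the two conditions separately and then intersect. The first has 4 states tracking partial matches of the forbidden pattern `yyy`; the second has 5 states tracking the input length modulo 5. A product state is a pair (one from each), accepting exactly when both do.
          x    y  
>* s0     s1   s2 
   s1     s3   s4 
   s2     s3   s5 
   s3     s6   s7 
   s4     s6   s8 
   s5     s6   s9 
   s6    s10  s11 
   s7    s10  s12 
   s8    s10  s13 
   s9    s13  s13 
   s10    s0  s14 
   s11    s0  s15 
   s12    s0  s16 
   s13   s16  s16 
 * s14    s1  s17 
 * s15    s1  s18 
   s16   s18  s18 
   s17    s3  s19 
   s18   s19  s19 
   s19    s9   s9 
(> = start, * = accepting)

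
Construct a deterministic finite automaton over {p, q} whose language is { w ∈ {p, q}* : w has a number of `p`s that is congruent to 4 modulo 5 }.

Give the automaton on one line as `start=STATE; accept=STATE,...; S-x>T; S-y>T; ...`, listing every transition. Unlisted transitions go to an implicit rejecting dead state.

start=A; accept=E; A-p>B; A-q>A; B-p>C; B-q>B; C-p>D; C-q>C; D-p>E; D-q>D; E-p>A; E-q>E

Keep the running count of `p`s modulo 5: each `p` advances along the cycle A → B → C → D → E → A while other symbols loop. Accept at E.
With 5 states:
       p  q 
>  A   B  A 
   B   C  B 
   C   D  C 
   D   E  D 
 * E   A  E 
(> = start, * = accepting)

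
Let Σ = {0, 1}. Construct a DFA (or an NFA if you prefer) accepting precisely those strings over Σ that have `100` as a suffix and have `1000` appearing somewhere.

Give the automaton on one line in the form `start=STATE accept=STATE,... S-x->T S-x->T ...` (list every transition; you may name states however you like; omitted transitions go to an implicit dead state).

Build one automaton per condition and run them in lockstep. The first has 4 states tracking how much of the suffix `100` has currently been matched; the second has 5 states tracking whether and how much of `1000` has been seen. A product state is a pair (one from each), accepting exactly when both do.
        0   1  
>  s0   s0  s1 
   s1   s2  s1 
   s2   s3  s1 
   s3   s4  s1 
   s4   s4  s5 
   s5   s6  s5 
   s6   s7  s5 
 * s7   s4  s5 
(> = start, * = accepting)

start=s0 accept=s7 s0-0->s0 s0-1->s1 s1-0->s2 s1-1->s1 s2-0->s3 s2-1->s1 s3-0->s4 s3-1->s1 s4-0->s4 s4-1->s5 s5-0->s6 s5-1->s5 s6-0->s7 s6-1->s5 s7-0->s4 s7-1->s5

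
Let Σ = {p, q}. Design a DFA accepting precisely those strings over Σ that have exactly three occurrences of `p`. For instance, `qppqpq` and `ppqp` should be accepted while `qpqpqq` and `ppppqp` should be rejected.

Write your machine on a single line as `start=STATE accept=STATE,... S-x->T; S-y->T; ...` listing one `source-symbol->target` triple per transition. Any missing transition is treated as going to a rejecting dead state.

Count `p`s, saturating at 4: states s0 through s3 mean 0 through 3 `p`s seen; s4 means more than 3. Each `p` increments (capped at s4); other symbols loop. Accept from {s3}.
5 states suffice.
        p   q  
>  s0   s1  s0 
   s1   s2  s1 
   s2   s3  s2 
 * s3   s4  s3 
   s4   s4  s4 
(> = start, * = accepting)

start=s0; accept=s3; s0-p->s1; s0-q->s0; s1-p->s2; s1-q->s1; s2-p->s3; s2-q->s2; s3-p->s4; s3-q->s3; s4-p->s4; s4-q->s4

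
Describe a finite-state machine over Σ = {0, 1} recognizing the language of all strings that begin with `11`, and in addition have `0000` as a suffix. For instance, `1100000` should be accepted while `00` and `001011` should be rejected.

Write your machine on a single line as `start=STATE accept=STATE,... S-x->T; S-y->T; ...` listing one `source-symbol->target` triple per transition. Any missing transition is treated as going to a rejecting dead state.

Run two small machines in parallel and take their product. One (4 states) tracks whether the input so far still matches the prefix `11`; the other (5 states) tracks how much of the suffix `0000` has currently been matched. Each combined state is a pair, one component from each; accept when both components accept. Equivalent product states are then merged.
        0   1  
>  q0   q1  q2 
   q1   q1  q1 
   q2   q1  q3 
   q3   q4  q3 
   q4   q5  q3 
   q5   q6  q3 
   q6   q7  q3 
 * q7   q7  q3 
(> = start, * = accepting)

start=q0; accept=q7; q0-0->q1; q0-1->q2; q1-0->q1; q1-1->q1; q2-0->q1; q2-1->q3; q3-0->q4; q3-1->q3; q4-0->q5; q4-1->q3; q5-0->q6; q5-1->q3; q6-0->q7; q6-1->q3; q7-0->q7; q7-1->q3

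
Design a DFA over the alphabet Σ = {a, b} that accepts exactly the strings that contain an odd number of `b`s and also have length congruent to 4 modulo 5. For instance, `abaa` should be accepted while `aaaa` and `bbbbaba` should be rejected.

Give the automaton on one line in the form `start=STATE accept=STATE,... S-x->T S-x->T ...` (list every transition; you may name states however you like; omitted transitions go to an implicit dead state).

start=s0 accept=s8 s0-a->s1 s0-b->s2 s1-a->s3 s1-b->s4 s2-a->s4 s2-b->s3 s3-a->s5 s3-b->s6 s4-a->s6 s4-b->s5 s5-a->s7 s5-b->s8 s6-a->s8 s6-b->s7 s7-a->s0 s7-b->s9 s8-a->s9 s8-b->s0 s9-a->s2 s9-b->s1

Build one automaton per condition and run them in lockstep. The first has 2 states tracking the count of `b`s modulo 2; the second has 5 states tracking the input length modulo 5. A product state is a pair (one from each), accepting exactly when both do.
With 10 states:
        a   b  
>  s0   s1  s2 
   s1   s3  s4 
   s2   s4  s3 
   s3   s5  s6 
   s4   s6  s5 
   s5   s7  s8 
   s6   s8  s7 
   s7   s0  s9 
 * s8   s9  s0 
   s9   s2  s1 
(> = start, * = accepting)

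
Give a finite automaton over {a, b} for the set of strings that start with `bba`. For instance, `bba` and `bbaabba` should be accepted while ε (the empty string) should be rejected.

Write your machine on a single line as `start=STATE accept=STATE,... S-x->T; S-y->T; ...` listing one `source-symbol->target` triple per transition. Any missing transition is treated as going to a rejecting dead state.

start=q0; accept=q3; q0-a->q4; q0-b->q1; q1-a->q4; q1-b->q2; q2-a->q3; q2-b->q4; q3-a->q3; q3-b->q3; q4-a->q4; q4-b->q4

Walk along `bba` while the input agrees: from q0 take `b` to q1, and so on. Any deviation drops to the rejecting sink q4. Once q3 is reached the prefix is confirmed and every continuation is accepted.
5 states suffice.
        a   b  
>  q0   q4  q1 
   q1   q4  q2 
   q2   q3  q4 
 * q3   q3  q3 
   q4   q4  q4 
(> = start, * = accepting)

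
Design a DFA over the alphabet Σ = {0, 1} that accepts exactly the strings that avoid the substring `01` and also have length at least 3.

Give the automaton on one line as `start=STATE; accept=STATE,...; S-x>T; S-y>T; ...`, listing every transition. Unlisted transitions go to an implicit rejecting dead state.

Handle the two conditions separately and then intersect. One (3 states) tracks partial matches of the forbidden pattern `01`; the other (5 states) tracks the input length, saturating at 4. Each combined state is a pair, one component from each; accept when both components accept.
With 12 states:
          0    1  
>  q0     q1   q2 
   q1     q3   q4 
   q2     q3   q5 
   q3     q6   q7 
   q4     q7   q7 
   q5     q6   q8 
 * q6     q9  q10 
   q7    q10  q10 
 * q8     q9  q11 
 * q9     q9  q10 
   q10   q10  q10 
 * q11    q9  q11 
(> = start, * = accepting)

start=q0; accept=q6,q8,q9,q11; q0-0>q1; q0-1>q2; q1-0>q3; q1-1>q4; q2-0>q3; q2-1>q5; q3-0>q6; q3-1>q7; q4-0>q7; q4-1>q7; q5-0>q6; q5-1>q8; q6-0>q9; q6-1>q10; q7-0>q10; q7-1>q10; q8-0>q9; q8-1>q11; q9-0>q9; q9-1>q10; q10-0>q10; q10-1>q10; q11-0>q9; q11-1>q11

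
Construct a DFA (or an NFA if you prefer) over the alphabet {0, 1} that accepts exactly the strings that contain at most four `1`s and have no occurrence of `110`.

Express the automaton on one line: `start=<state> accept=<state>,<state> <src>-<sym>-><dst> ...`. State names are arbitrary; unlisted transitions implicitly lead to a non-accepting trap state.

start=s0 accept=s0,s1,s2,s3,s4,s6,s7,s8,s9,s10,s11 s0-0->s0 s0-1->s1 s1-0->s2 s1-1->s3 s2-0->s2 s2-1->s4 s3-0->s5 s3-1->s6 s4-0->s7 s4-1->s6 s5-0->s5 s5-1->s5 s6-0->s5 s6-1->s8 s7-0->s7 s7-1->s9 s8-0->s5 s8-1->s5 s9-0->s10 s9-1->s8 s10-0->s10 s10-1->s11 s11-0->s11 s11-1->s5

Handle the two conditions separately and then intersect. One (6 states) tracks the count of `1`s, saturating at 5; the other (4 states) tracks partial matches of the forbidden pattern `110`. Each combined state is a pair, one component from each; accept when both components accept. Minimizing collapses redundant product states.
A 12-state machine:
          0    1  
>* s0     s0   s1 
 * s1     s2   s3 
 * s2     s2   s4 
 * s3     s5   s6 
 * s4     s7   s6 
   s5     s5   s5 
 * s6     s5   s8 
 * s7     s7   s9 
 * s8     s5   s5 
 * s9    s10   s8 
 * s10   s10  s11 
 * s11   s11   s5 
(> = start, * = accepting)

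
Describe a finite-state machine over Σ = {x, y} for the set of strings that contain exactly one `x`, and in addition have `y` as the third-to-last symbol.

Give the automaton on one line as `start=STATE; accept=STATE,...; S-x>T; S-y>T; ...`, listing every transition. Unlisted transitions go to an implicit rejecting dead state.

start=S0; accept=S8,S9,S10; S0-x>S1; S0-y>S2; S1-x>S3; S1-y>S4; S2-x>S5; S2-y>S6; S3-x>S3; S3-y>S3; S4-x>S3; S4-y>S7; S5-x>S3; S5-y>S8; S6-x>S9; S6-y>S6; S7-x>S3; S7-y>S10; S8-x>S3; S8-y>S7; S9-x>S3; S9-y>S8; S10-x>S3; S10-y>S10

Run two small machines in parallel and take their product. One (3 states) tracks the count of `x`s, saturating at 2; the other (15 states) tracks the last 3 symbols read. Each combined state is a pair, one component from each; accept when both components accept. Equivalent product states are then merged.
          x    y  
>  S0     S1   S2 
   S1     S3   S4 
   S2     S5   S6 
   S3     S3   S3 
   S4     S3   S7 
   S5     S3   S8 
   S6     S9   S6 
   S7     S3  S10 
 * S8     S3   S7 
 * S9     S3   S8 
 * S10    S3  S10 
(> = start, * = accepting)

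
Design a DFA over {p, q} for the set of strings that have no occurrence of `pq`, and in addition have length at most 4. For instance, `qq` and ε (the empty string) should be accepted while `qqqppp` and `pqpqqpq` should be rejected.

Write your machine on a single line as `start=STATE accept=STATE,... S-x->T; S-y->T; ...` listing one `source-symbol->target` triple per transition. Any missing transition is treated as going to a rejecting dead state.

Build one automaton per condition and run them in lockstep. One (3 states) tracks partial matches of the forbidden pattern `pq`; the other (6 states) tracks the input length, saturating at 5. Each combined state is a pair, one component from each; accept when both components accept.
With 15 states:
          p    q  
>* s0     s1   s2 
 * s1     s3   s4 
 * s2     s3   s5 
 * s3     s6   s7 
   s4     s7   s7 
 * s5     s6   s8 
 * s6     s9  s10 
   s7    s10  s10 
 * s8     s9  s11 
 * s9    s12  s13 
   s10   s13  s13 
 * s11   s12  s14 
   s12   s12  s13 
   s13   s13  s13 
   s14   s12  s14 
(> = start, * = accepting)

start=s0; accept=s0,s1,s2,s3,s5,s6,s8,s9,s11; s0-p->s1; s0-q->s2; s1-p->s3; s1-q->s4; s2-p->s3; s2-q->s5; s3-p->s6; s3-q->s7; s4-p->s7; s4-q->s7; s5-p->s6; s5-q->s8; s6-p->s9; s6-q->s10; s7-p->s10; s7-q->s10; s8-p->s9; s8-q->s11; s9-p->s12; s9-q->s13; s10-p->s13; s10-q->s13; s11-p->s12; s11-q->s14; s12-p->s12; s12-q->s13; s13-p->s13; s13-q->s13; s14-p->s12; s14-q->s14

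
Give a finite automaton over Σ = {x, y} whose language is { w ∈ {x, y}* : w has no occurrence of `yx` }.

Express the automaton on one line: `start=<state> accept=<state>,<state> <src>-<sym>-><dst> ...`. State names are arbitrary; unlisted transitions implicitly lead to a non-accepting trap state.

Track partial matches of the forbidden pattern `yx`. State q2 is a dead state reached once `yx` has occurred; every other state accepts. q0 means no part of `yx` is currently matched.
        x   y  
>* q0   q0  q1 
 * q1   q2  q1 
   q2   q2  q2 
(> = start, * = accepting)

start=q0 accept=q0,q1 q0-x->q0 q0-y->q1 q1-x->q2 q1-y->q1 q2-x->q2 q2-y->q2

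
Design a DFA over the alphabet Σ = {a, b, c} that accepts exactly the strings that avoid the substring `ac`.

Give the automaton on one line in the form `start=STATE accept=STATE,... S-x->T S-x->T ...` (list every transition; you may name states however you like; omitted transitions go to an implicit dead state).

start=q0 accept=q0,q1 q0-a->q1 q0-b->q0 q0-c->q0 q1-a->q1 q1-b->q0 q1-c->q2 q2-a->q2 q2-b->q2 q2-c->q2

Track partial matches of the forbidden pattern `ac`. State q2 is a dead state reached once `ac` has occurred; every other state accepts. q0 means no part of `ac` is currently matched.
3 states suffice.
        a   b   c  
>* q0   q1  q0  q0 
 * q1   q1  q0  q2 
   q2   q2  q2  q2 
(> = start, * = accepting)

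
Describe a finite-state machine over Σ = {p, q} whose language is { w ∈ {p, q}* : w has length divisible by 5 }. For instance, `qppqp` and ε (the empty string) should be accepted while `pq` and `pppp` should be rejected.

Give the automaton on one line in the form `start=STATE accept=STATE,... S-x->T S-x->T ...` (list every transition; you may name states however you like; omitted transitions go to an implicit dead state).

Only the length mod 5 matters, so use a 5-cycle: from any state, every input symbol moves to the next state, wrapping E back to A. Mark A accepting.
5 states suffice.
       p  q 
>* A   B  B 
   B   C  C 
   C   D  D 
   D   E  E 
   E   A  A 
(> = start, * = accepting)

start=A accept=A A-p->B A-q->B B-p->C B-q->C C-p->D C-q->D D-p->E D-q->E E-p->A E-q->A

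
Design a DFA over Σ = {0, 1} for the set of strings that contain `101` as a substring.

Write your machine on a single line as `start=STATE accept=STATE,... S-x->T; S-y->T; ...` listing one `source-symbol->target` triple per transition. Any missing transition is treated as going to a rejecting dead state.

start=S0; accept=S3; S0-0->S0; S0-1->S1; S1-0->S2; S1-1->S1; S2-0->S0; S2-1->S3; S3-0->S3; S3-1->S3

Track how much of `101` has been matched so far: state S0 is no progress, S3 is the absorbing accept state reached once `101` has occurred. Intermediate states record partial matches; on a mismatch, fall back to the longest reusable overlap.
With 4 states:
        0   1  
>  S0   S0  S1 
   S1   S2  S1 
   S2   S0  S3 
 * S3   S3  S3 
(> = start, * = accepting)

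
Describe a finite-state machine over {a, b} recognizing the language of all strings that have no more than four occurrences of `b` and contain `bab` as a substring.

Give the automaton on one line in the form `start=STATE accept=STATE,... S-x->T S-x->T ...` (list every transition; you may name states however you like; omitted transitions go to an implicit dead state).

Run two small machines in parallel and take their product. One (6 states) tracks the count of `b`s, saturating at 5; the other (4 states) tracks whether and how much of `bab` has been seen. Each combined state is a pair, one component from each; accept when both components accept. Equivalent product states are then merged.
          a    b  
>  q0     q0   q1 
   q1     q2   q3 
   q2     q4   q5 
   q3     q6   q7 
   q4     q4   q3 
 * q5     q5   q8 
   q6     q9   q8 
   q7    q10  q11 
 * q8     q8  q12 
   q9     q9   q7 
   q10   q11  q12 
   q11   q11  q11 
 * q12   q12  q11 
(> = start, * = accepting)

start=q0 accept=q5,q8,q12 q0-a->q0 q0-b->q1 q1-a->q2 q1-b->q3 q2-a->q4 q2-b->q5 q3-a->q6 q3-b->q7 q4-a->q4 q4-b->q3 q5-a->q5 q5-b->q8 q6-a->q9 q6-b->q8 q7-a->q10 q7-b->q11 q8-a->q8 q8-b->q12 q9-a->q9 q9-b->q7 q10-a->q11 q10-b->q12 q11-a->q11 q11-b->q11 q12-a->q12 q12-b->q11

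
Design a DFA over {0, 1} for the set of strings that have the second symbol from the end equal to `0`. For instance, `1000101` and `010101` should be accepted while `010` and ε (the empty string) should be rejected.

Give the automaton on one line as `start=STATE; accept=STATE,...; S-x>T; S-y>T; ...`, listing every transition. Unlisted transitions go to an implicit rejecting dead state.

Because acceptance depends on a position counted from the end, the machine has to buffer the most recent 2 symbols. Make each state the string of the last up-to-2 symbols read; on input `x` shift the window left and append `x`. Accept when the buffered window has length 2 and begins with `0`.
A 7-state machine:
        0   1  
>  q0   q1  q2 
   q1   q3  q4 
   q2   q5  q6 
 * q3   q3  q4 
 * q4   q5  q6 
   q5   q3  q4 
   q6   q5  q6 
(> = start, * = accepting)

start=q0; accept=q3,q4; q0-0>q1; q0-1>q2; q1-0>q3; q1-1>q4; q2-0>q5; q2-1>q6; q3-0>q3; q3-1>q4; q4-0>q5; q4-1>q6; q5-0>q3; q5-1>q4; q6-0>q5; q6-1>q6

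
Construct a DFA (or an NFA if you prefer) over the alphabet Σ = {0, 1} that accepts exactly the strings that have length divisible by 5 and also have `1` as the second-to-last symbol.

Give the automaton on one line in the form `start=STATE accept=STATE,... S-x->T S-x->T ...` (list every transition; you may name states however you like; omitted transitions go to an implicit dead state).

Build one automaton per condition and run them in lockstep. One (5 states) tracks the input length modulo 5; the other (7 states) tracks the last 2 symbols read. Each combined state is a pair, one component from each; accept when both components accept. Equivalent product states are then merged.
A 7-state machine:
       0  1 
>  A   B  B 
   B   C  C 
   C   D  D 
   D   E  F 
   E   A  A 
   F   G  G 
 * G   B  B 
(> = start, * = accepting)

start=A accept=G A-0->B A-1->B B-0->C B-1->C C-0->D C-1->D D-0->E D-1->F E-0->A E-1->A F-0->G F-1->G G-0->B G-1->B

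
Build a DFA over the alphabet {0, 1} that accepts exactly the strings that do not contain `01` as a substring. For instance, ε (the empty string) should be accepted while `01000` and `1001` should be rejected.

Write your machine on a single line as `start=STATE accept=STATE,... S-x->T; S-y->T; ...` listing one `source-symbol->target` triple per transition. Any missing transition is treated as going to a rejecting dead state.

This is the complement of 'contains `01`'. Use the same substring-matching states — A through C holding how much of `01` has just been matched — but flip the accepting set: everything except the trap C accepts.
       0  1 
>* A   B  A 
 * B   B  C 
   C   C  C 
(> = start, * = accepting)

start=A; accept=A,B; A-0->B; A-1->A; B-0->B; B-1->C; C-0->C; C-1->C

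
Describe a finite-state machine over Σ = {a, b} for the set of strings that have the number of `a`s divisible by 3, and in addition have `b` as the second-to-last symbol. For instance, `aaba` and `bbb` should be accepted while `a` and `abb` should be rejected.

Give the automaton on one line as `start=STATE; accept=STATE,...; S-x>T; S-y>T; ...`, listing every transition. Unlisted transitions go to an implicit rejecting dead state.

Run two small machines in parallel and take their product. The first has 3 states tracking the count of `a`s modulo 3; the second has 7 states tracking the last 2 symbols read. A product state is a pair (one from each), accepting exactly when both do. Equivalent product states are then merged.
A 7-state machine:
        a   b  
>  s0   s1  s2 
   s1   s3  s1 
   s2   s1  s4 
   s3   s0  s5 
 * s4   s1  s4 
   s5   s6  s5 
 * s6   s1  s2 
(> = start, * = accepting)

start=s0; accept=s4,s6; s0-a>s1; s0-b>s2; s1-a>s3; s1-b>s1; s2-a>s1; s2-b>s4; s3-a>s0; s3-b>s5; s4-a>s1; s4-b>s4; s5-a>s6; s5-b>s5; s6-a>s1; s6-b>s2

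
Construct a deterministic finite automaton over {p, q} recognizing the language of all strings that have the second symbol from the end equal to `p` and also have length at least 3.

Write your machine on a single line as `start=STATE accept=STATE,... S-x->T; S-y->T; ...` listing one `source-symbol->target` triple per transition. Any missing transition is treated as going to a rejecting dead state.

Handle the two conditions separately and then intersect. The first has 7 states tracking the last 2 symbols read; the second has 5 states tracking the input length, saturating at 4. A product state is a pair (one from each), accepting exactly when both do. Minimizing collapses redundant product states.
A 5-state machine:
        p   q  
>  S0   S1  S1 
   S1   S2  S1 
   S2   S3  S4 
 * S3   S3  S4 
 * S4   S2  S1 
(> = start, * = accepting)

start=S0; accept=S3,S4; S0-p->S1; S0-q->S1; S1-p->S2; S1-q->S1; S2-p->S3; S2-q->S4; S3-p->S3; S3-q->S4; S4-p->S2; S4-q->S1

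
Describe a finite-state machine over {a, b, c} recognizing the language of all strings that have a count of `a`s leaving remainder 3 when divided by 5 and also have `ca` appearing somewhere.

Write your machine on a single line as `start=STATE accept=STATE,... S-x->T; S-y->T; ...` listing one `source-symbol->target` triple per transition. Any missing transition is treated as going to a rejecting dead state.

start=q0; accept=q11; q0-a->q1; q0-b->q0; q0-c->q2; q1-a->q3; q1-b->q1; q1-c->q4; q2-a->q5; q2-b->q0; q2-c->q2; q3-a->q6; q3-b->q3; q3-c->q7; q4-a->q8; q4-b->q1; q4-c->q4; q5-a->q8; q5-b->q5; q5-c->q5; q6-a->q9; q6-b->q6; q6-c->q10; q7-a->q11; q7-b->q3; q7-c->q7; q8-a->q11; q8-b->q8; q8-c->q8; q9-a->q0; q9-b->q9; q9-c->q12; q10-a->q13; q10-b->q6; q10-c->q10; q11-a->q13; q11-b->q11; q11-c->q11; q12-a->q14; q12-b->q9; q12-c->q12; q13-a->q14; q13-b->q13; q13-c->q13; q14-a->q5; q14-b->q14; q14-c->q14

Handle the two conditions separately and then intersect. One (5 states) tracks the count of `a`s modulo 5; the other (3 states) tracks whether and how much of `ca` has been seen. Each combined state is a pair, one component from each; accept when both components accept.
A 15-state machine:
          a    b    c  
>  q0     q1   q0   q2 
   q1     q3   q1   q4 
   q2     q5   q0   q2 
   q3     q6   q3   q7 
   q4     q8   q1   q4 
   q5     q8   q5   q5 
   q6     q9   q6  q10 
   q7    q11   q3   q7 
   q8    q11   q8   q8 
   q9     q0   q9  q12 
   q10   q13   q6  q10 
 * q11   q13  q11  q11 
   q12   q14   q9  q12 
   q13   q14  q13  q13 
   q14    q5  q14  q14 
(> = start, * = accepting)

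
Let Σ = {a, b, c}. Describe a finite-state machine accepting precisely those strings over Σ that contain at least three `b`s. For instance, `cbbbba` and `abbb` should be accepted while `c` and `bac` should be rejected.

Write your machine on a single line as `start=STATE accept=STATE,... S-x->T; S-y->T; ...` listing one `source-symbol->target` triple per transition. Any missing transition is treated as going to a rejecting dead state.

Only the number of `b`s matters, and only up to 4. Make a chain q0 → q1 → q2 → q3 → q4 advanced by each `b` (with q4 absorbing); every other symbol self-loops. The accepting set is {q3, q4}.
With 5 states:
        a   b   c  
>  q0   q0  q1  q0 
   q1   q1  q2  q1 
   q2   q2  q3  q2 
 * q3   q3  q4  q3 
 * q4   q4  q4  q4 
(> = start, * = accepting)

start=q0; accept=q3,q4; q0-a->q0; q0-b->q1; q0-c->q0; q1-a->q1; q1-b->q2; q1-c->q1; q2-a->q2; q2-b->q3; q2-c->q2; q3-a->q3; q3-b->q4; q3-c->q3; q4-a->q4; q4-b->q4; q4-c->q4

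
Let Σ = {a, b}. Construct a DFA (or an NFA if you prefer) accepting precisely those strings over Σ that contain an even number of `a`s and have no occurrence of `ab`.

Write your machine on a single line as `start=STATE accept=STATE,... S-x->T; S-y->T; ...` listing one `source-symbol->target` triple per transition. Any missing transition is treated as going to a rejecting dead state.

Run two small machines in parallel and take their product. The first has 2 states tracking the count of `a`s modulo 2; the second has 3 states tracking partial matches of the forbidden pattern `ab`. A product state is a pair (one from each), accepting exactly when both do.
        a   b  
>* s0   s1  s0 
   s1   s2  s3 
 * s2   s1  s4 
   s3   s4  s3 
   s4   s3  s4 
(> = start, * = accepting)

start=s0; accept=s0,s2; s0-a->s1; s0-b->s0; s1-a->s2; s1-b->s3; s2-a->s1; s2-b->s4; s3-a->s4; s3-b->s3; s4-a->s3; s4-b->s4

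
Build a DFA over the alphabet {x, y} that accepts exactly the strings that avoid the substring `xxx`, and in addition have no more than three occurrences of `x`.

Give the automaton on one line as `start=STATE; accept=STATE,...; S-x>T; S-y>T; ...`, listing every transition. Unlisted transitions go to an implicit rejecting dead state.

start=q0; accept=q0,q1,q2,q3,q5,q6,q8,q9,q11; q0-x>q1; q0-y>q0; q1-x>q2; q1-y>q3; q2-x>q4; q2-y>q5; q3-x>q6; q3-y>q3; q4-x>q7; q4-y>q4; q5-x>q8; q5-y>q5; q6-x>q9; q6-y>q5; q7-x>q7; q7-y>q7; q8-x>q10; q8-y>q11; q9-x>q7; q9-y>q11; q10-x>q7; q10-y>q12; q11-x>q13; q11-y>q11; q12-x>q13; q12-y>q12; q13-x>q10; q13-y>q12

Run two small machines in parallel and take their product. The first has 4 states tracking partial matches of the forbidden pattern `xxx`; the second has 5 states tracking the count of `x`s, saturating at 4. A product state is a pair (one from each), accepting exactly when both do.
A 14-state machine:
          x    y  
>* q0     q1   q0 
 * q1     q2   q3 
 * q2     q4   q5 
 * q3     q6   q3 
   q4     q7   q4 
 * q5     q8   q5 
 * q6     q9   q5 
   q7     q7   q7 
 * q8    q10  q11 
 * q9     q7  q11 
   q10    q7  q12 
 * q11   q13  q11 
   q12   q13  q12 
   q13   q10  q12 
(> = start, * = accepting)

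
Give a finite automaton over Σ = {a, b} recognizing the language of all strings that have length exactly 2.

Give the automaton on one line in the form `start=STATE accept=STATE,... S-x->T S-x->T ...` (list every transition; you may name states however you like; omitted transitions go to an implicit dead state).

start=S0 accept=S2 S0-a->S1 S0-b->S1 S1-a->S2 S1-b->S2 S2-a->S3 S2-b->S3 S3-a->S3 S3-b->S3

We only need to distinguish lengths 0, 1, …, 2, and '>2'. Chain S0 → S1 → S2 → S3 on every symbol, with S3 looping. Accepting states: {S2}.
With 4 states:
        a   b  
>  S0   S1  S1 
   S1   S2  S2 
 * S2   S3  S3 
   S3   S3  S3 
(> = start, * = accepting)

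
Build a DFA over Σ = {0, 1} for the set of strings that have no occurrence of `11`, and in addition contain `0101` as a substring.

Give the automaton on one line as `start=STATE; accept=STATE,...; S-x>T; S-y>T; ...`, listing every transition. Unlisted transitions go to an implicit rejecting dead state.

start=S0; accept=S6,S7; S0-0>S1; S0-1>S2; S1-0>S1; S1-1>S3; S2-0>S1; S2-1>S4; S3-0>S5; S3-1>S4; S4-0>S4; S4-1>S4; S5-0>S1; S5-1>S6; S6-0>S7; S6-1>S4; S7-0>S7; S7-1>S6

Handle the two conditions separately and then intersect. One (3 states) tracks partial matches of the forbidden pattern `11`; the other (5 states) tracks whether and how much of `0101` has been seen. Each combined state is a pair, one component from each; accept when both components accept. After merging equivalent states the machine shrinks.
8 states suffice.
        0   1  
>  S0   S1  S2 
   S1   S1  S3 
   S2   S1  S4 
   S3   S5  S4 
   S4   S4  S4 
   S5   S1  S6 
 * S6   S7  S4 
 * S7   S7  S6 
(> = start, * = accepting)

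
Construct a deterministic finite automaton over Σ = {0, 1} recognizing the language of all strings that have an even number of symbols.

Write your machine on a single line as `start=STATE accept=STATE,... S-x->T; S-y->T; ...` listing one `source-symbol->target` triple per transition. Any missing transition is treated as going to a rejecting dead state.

start=s0; accept=s0; s0-0->s1; s0-1->s1; s1-0->s0; s1-1->s0

Only the length mod 2 matters, so use a 2-cycle: from any state, every input symbol moves to the next state, wrapping s1 back to s0. Mark s0 accepting.
        0   1  
>* s0   s1  s1 
   s1   s0  s0 
(> = start, * = accepting)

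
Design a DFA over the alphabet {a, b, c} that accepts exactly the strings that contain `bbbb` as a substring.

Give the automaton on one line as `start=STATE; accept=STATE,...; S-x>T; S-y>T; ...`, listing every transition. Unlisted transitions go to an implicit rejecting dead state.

start=q0; accept=q4; q0-a>q0; q0-b>q1; q0-c>q0; q1-a>q0; q1-b>q2; q1-c>q0; q2-a>q0; q2-b>q3; q2-c>q0; q3-a>q0; q3-b>q4; q3-c>q0; q4-a>q4; q4-b>q4; q4-c>q4

Track how much of `bbbb` has been matched so far: state q0 is no progress, q4 is the absorbing accept state reached once `bbbb` has occurred. Intermediate states record partial matches; on a mismatch, fall back to the longest reusable overlap.
With 5 states:
        a   b   c  
>  q0   q0  q1  q0 
   q1   q0  q2  q0 
   q2   q0  q3  q0 
   q3   q0  q4  q0 
 * q4   q4  q4  q4 
(> = start, * = accepting)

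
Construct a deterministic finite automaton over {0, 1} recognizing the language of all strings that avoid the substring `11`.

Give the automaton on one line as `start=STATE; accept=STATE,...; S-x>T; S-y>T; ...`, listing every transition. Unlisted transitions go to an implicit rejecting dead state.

This is the complement of 'contains `11`'. Use the same substring-matching states — q0 through q2 holding how much of `11` has just been matched — but flip the accepting set: everything except the trap q2 accepts.
A 3-state machine:
        0   1  
>* q0   q0  q1 
 * q1   q0  q2 
   q2   q2  q2 
(> = start, * = accepting)

start=q0; accept=q0,q1; q0-0>q0; q0-1>q1; q1-0>q0; q1-1>q2; q2-0>q2; q2-1>q2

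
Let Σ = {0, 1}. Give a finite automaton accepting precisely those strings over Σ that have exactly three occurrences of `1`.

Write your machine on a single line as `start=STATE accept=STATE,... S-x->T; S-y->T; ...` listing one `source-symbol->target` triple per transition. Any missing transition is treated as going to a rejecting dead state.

start=S0; accept=S3; S0-0->S0; S0-1->S1; S1-0->S1; S1-1->S2; S2-0->S2; S2-1->S3; S3-0->S3; S3-1->S4; S4-0->S4; S4-1->S4

Only the number of `1`s matters, and only up to 4. Make a chain S0 → S1 → S2 → S3 → S4 advanced by each `1` (with S4 absorbing); every other symbol self-loops. The accepting set is {S3}.
5 states suffice.
        0   1  
>  S0   S0  S1 
   S1   S1  S2 
   S2   S2  S3 
 * S3   S3  S4 
   S4   S4  S4 
(> = start, * = accepting)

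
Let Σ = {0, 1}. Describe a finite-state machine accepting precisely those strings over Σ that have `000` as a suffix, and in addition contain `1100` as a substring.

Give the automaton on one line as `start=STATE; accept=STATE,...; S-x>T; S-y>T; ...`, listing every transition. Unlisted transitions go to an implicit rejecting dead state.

Build one automaton per condition and run them in lockstep. One (4 states) tracks how much of the suffix `000` has currently been matched; the other (5 states) tracks whether and how much of `1100` has been seen. Each combined state is a pair, one component from each; accept when both components accept. Minimizing collapses redundant product states.
With 8 states:
        0   1  
>  S0   S0  S1 
   S1   S0  S2 
   S2   S3  S2 
   S3   S4  S1 
   S4   S5  S6 
 * S5   S5  S6 
   S6   S7  S6 
   S7   S4  S6 
(> = start, * = accepting)

start=S0; accept=S5; S0-0>S0; S0-1>S1; S1-0>S0; S1-1>S2; S2-0>S3; S2-1>S2; S3-0>S4; S3-1>S1; S4-0>S5; S4-1>S6; S5-0>S5; S5-1>S6; S6-0>S7; S6-1>S6; S7-0>S4; S7-1>S6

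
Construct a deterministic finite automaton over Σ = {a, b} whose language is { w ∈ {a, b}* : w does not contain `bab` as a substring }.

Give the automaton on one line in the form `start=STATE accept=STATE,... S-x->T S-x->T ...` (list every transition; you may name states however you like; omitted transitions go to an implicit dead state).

This is the complement of 'contains `bab`'. Use the same substring-matching states — s0 through s3 holding how much of `bab` has just been matched — but flip the accepting set: everything except the trap s3 accepts.
        a   b  
>* s0   s0  s1 
 * s1   s2  s1 
 * s2   s0  s3 
   s3   s3  s3 
(> = start, * = accepting)

start=s0 accept=s0,s1,s2 s0-a->s0 s0-b->s1 s1-a->s2 s1-b->s1 s2-a->s0 s2-b->s3 s3-a->s3 s3-b->s3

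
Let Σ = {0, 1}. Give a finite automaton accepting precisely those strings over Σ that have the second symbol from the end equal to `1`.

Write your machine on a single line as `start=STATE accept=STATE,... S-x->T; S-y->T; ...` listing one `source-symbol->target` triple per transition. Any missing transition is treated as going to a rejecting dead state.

start=q0; accept=q5,q6; q0-0->q1; q0-1->q2; q1-0->q3; q1-1->q4; q2-0->q5; q2-1->q6; q3-0->q3; q3-1->q4; q4-0->q5; q4-1->q6; q5-0->q3; q5-1->q4; q6-0->q5; q6-1->q6

Because acceptance depends on a position counted from the end, the machine has to buffer the most recent 2 symbols. Make each state the string of the last up-to-2 symbols read; on input `x` shift the window left and append `x`. Accept when the buffered window has length 2 and begins with `1`.
        0   1  
>  q0   q1  q2 
   q1   q3  q4 
   q2   q5  q6 
   q3   q3  q4 
   q4   q5  q6 
 * q5   q3  q4 
 * q6   q5  q6 
(> = start, * = accepting)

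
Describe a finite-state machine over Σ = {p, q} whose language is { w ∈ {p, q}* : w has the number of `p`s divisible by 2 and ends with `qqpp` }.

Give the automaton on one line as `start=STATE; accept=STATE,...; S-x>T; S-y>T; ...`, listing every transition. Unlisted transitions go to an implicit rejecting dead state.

start=s0; accept=s8; s0-p>s1; s0-q>s2; s1-p>s0; s1-q>s3; s2-p>s1; s2-q>s4; s3-p>s0; s3-q>s5; s4-p>s6; s4-q>s4; s5-p>s7; s5-q>s5; s6-p>s8; s6-q>s3; s7-p>s9; s7-q>s2; s8-p>s1; s8-q>s2; s9-p>s0; s9-q>s3

Handle the two conditions separately and then intersect. One (2 states) tracks the count of `p`s modulo 2; the other (5 states) tracks how much of the suffix `qqpp` has currently been matched. Each combined state is a pair, one component from each; accept when both components accept.
10 states suffice.
        p   q  
>  s0   s1  s2 
   s1   s0  s3 
   s2   s1  s4 
   s3   s0  s5 
   s4   s6  s4 
   s5   s7  s5 
   s6   s8  s3 
   s7   s9  s2 
 * s8   s1  s2 
   s9   s0  s3 
(> = start, * = accepting)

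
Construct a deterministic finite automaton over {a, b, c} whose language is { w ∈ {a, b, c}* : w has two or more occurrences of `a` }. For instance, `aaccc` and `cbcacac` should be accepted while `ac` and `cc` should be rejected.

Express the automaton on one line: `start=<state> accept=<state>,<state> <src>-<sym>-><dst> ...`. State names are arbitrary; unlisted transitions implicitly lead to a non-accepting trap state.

Only the number of `a`s matters, and only up to 3. Make a chain s0 → s1 → s2 → s3 advanced by each `a` (with s3 absorbing); every other symbol self-loops. The accepting set is {s2, s3}.
4 states suffice.
        a   b   c  
>  s0   s1  s0  s0 
   s1   s2  s1  s1 
 * s2   s3  s2  s2 
 * s3   s3  s3  s3 
(> = start, * = accepting)

start=s0 accept=s2,s3 s0-a->s1 s0-b->s0 s0-c->s0 s1-a->s2 s1-b->s1 s1-c->s1 s2-a->s3 s2-b->s2 s2-c->s2 s3-a->s3 s3-b->s3 s3-c->s3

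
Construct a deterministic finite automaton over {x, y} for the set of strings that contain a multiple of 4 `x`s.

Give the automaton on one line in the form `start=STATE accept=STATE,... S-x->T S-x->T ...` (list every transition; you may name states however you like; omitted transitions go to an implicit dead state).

start=q0 accept=q0 q0-x->q1 q0-y->q0 q1-x->q2 q1-y->q1 q2-x->q3 q2-y->q2 q3-x->q0 q3-y->q3

The only thing that matters is how many `x`s have appeared, reduced mod 4. Use one state per residue: q0 for 0, …, q3 for 3. Reading `x` moves to the next residue; anything else stays put. q0 is accepting.
        x   y  
>* q0   q1  q0 
   q1   q2  q1 
   q2   q3  q2 
   q3   q0  q3 
(> = start, * = accepting)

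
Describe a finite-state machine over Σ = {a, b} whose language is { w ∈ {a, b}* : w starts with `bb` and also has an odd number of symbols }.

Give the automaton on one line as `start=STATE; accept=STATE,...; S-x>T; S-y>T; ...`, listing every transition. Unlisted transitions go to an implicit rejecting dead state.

start=q0; accept=q4; q0-a>q1; q0-b>q2; q1-a>q1; q1-b>q1; q2-a>q1; q2-b>q3; q3-a>q4; q3-b>q4; q4-a>q3; q4-b>q3

Build one automaton per condition and run them in lockstep. One (4 states) tracks whether the input so far still matches the prefix `bb`; the other (2 states) tracks the input length modulo 2. Each combined state is a pair, one component from each; accept when both components accept. After merging equivalent states the machine shrinks.
With 5 states:
        a   b  
>  q0   q1  q2 
   q1   q1  q1 
   q2   q1  q3 
   q3   q4  q4 
 * q4   q3  q3 
(> = start, * = accepting)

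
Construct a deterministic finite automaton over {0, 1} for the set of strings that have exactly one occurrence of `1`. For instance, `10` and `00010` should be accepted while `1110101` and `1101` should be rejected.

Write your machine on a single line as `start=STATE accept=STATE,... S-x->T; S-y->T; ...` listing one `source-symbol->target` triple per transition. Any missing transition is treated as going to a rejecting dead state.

start=q0; accept=q1; q0-0->q0; q0-1->q1; q1-0->q1; q1-1->q2; q2-0->q2; q2-1->q2

Only the number of `1`s matters, and only up to 2. Make a chain q0 → q1 → q2 advanced by each `1` (with q2 absorbing); every other symbol self-loops. The accepting set is {q1}.
With 3 states:
        0   1  
>  q0   q0  q1 
 * q1   q1  q2 
   q2   q2  q2 
(> = start, * = accepting)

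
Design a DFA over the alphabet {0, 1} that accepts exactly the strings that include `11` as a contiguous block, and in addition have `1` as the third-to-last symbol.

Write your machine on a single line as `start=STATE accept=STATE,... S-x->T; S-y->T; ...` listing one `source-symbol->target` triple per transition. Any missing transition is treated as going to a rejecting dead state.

start=s0; accept=s13,s14,s15,s16; s0-0->s1; s0-1->s2; s1-0->s3; s1-1->s4; s2-0->s5; s2-1->s6; s3-0->s7; s3-1->s8; s4-0->s9; s4-1->s10; s5-0->s11; s5-1->s12; s6-0->s13; s6-1->s14; s7-0->s7; s7-1->s8; s8-0->s9; s8-1->s10; s9-0->s11; s9-1->s12; s10-0->s13; s10-1->s14; s11-0->s7; s11-1->s8; s12-0->s9; s12-1->s10; s13-0->s15; s13-1->s16; s14-0->s13; s14-1->s14; s15-0->s17; s15-1->s18; s16-0->s19; s16-1->s10; s17-0->s17; s17-1->s18; s18-0->s19; s18-1->s10; s19-0->s15; s19-1->s16

Run two small machines in parallel and take their product. The first has 3 states tracking whether and how much of `11` has been seen; the second has 15 states tracking the last 3 symbols read. A product state is a pair (one from each), accepting exactly when both do.
A 20-state machine:
          0    1  
>  s0     s1   s2 
   s1     s3   s4 
   s2     s5   s6 
   s3     s7   s8 
   s4     s9  s10 
   s5    s11  s12 
   s6    s13  s14 
   s7     s7   s8 
   s8     s9  s10 
   s9    s11  s12 
   s10   s13  s14 
   s11    s7   s8 
   s12    s9  s10 
 * s13   s15  s16 
 * s14   s13  s14 
 * s15   s17  s18 
 * s16   s19  s10 
   s17   s17  s18 
   s18   s19  s10 
   s19   s15  s16 
(> = start, * = accepting)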